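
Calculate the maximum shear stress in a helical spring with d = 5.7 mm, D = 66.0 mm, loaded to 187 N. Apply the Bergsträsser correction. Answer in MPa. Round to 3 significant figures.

Spring index C = D/d = 66.0/5.7 = 11.5789
K_B = (4C+2)/(4C−3) = 48.316/43.316 = 1.1154
τ₀ = 8FD/(πd³) = 8·187·66.0/(π·5.7³) = 98736/581.8 = 169.71 MPa
τ_max = K·τ₀ = 1.1154 × 169.71 = 189.3 MPa

189 MPa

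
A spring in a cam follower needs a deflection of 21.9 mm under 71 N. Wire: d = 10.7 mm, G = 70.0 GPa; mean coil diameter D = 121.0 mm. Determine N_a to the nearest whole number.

Required rate k = F/δ = 71/21.9 = 3.242 N/mm
N_a = Gd⁴/(8D³k) = (70.0×10³ × 10.7⁴)/(8 × 121.0³ × 3.242)
    = 9.17557e+08 / 4.59473e+07 = 19.97 → 20 coils

20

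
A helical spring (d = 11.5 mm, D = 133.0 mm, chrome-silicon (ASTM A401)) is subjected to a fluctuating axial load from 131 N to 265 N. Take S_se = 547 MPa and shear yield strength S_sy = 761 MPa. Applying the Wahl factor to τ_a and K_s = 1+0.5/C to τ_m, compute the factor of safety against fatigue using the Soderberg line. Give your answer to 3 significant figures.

C = D/d = 133.0/11.5 = 11.5652; K_W = (4C−1)/(4C−4)+0.615/C = 1.1242; K_s = 1+0.5/C = 1.0432
F_a = (F_max−F_min)/2 = 67 N; F_m = (F_max+F_min)/2 = 198 N
τ_a = K_W·8F_aD/(πd³) = 1.1242 × 14.92 = 16.773 MPa
τ_m = K_s·8F_mD/(πd³) = 1.0432 × 44.092 = 45.999 MPa
Soderberg: 1/n_f = τ_a/S_se + τ_m/S_sy = 16.773/547 + 45.999/761 = 0.03066 + 0.06044 = 0.091108
n_f = 1/0.091108 = 10.98

11.0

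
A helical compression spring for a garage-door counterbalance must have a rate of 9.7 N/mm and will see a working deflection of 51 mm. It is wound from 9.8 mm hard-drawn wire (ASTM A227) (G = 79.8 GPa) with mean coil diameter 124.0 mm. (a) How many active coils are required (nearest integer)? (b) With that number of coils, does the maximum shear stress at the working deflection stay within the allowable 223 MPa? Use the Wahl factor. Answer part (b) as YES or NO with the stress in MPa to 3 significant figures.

(a) 5 coils; (b) YES, τ_max = 184 MPa

N_a = Gd⁴/(8D³k) = (79.8×10³)(9.8⁴)/(8·124.0³·9.7) = 4.975 → N_a = 5
Actual rate k = Gd⁴/(8D³·5) = 9.6512 N/mm
Working load F = kδ = 9.6512·51 = 492.21 N
C = 124.0/9.8 = 12.6531; K_W = (4C−1)/(4C−4)+0.615/C = 1.1130
τ_max = K_W·8FD/(πd³) = 1.1130·165.13 = 183.79 MPa
τ_max ≤ 223 MPa → acceptable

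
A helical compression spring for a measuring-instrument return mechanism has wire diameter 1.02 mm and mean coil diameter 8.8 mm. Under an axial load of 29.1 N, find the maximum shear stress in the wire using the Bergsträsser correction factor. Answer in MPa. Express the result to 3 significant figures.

712 MPa

Spring index C = D/d = 8.8/1.02 = 8.6275
K_B = (4C+2)/(4C−3) = 36.510/31.510 = 1.1587
τ₀ = 8FD/(πd³) = 8·29.1·8.8/(π·1.02³) = 2048.64/3.3339 = 614.49 MPa
τ_max = K·τ₀ = 1.1587 × 614.49 = 712 MPa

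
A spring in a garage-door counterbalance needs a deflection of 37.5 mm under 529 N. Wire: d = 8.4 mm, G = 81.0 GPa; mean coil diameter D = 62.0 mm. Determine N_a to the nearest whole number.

15

Required rate k = F/δ = 529/37.5 = 14.107 N/mm
N_a = Gd⁴/(8D³k) = (81.0×10³ × 8.4⁴)/(8 × 62.0³ × 14.107)
    = 4.03276e+08 / 2.68961e+07 = 14.99 → 15 coils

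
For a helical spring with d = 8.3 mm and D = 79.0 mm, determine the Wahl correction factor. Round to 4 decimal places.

1.1527

C = D/d = 79.0/8.3 = 9.5181
K_W = (4C−1)/(4C−4) + 0.615/C = 37.072/34.072 + 0.0646 = 1.1527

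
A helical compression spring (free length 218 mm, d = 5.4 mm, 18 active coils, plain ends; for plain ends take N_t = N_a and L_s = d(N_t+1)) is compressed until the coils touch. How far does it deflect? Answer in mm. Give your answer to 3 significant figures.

N_t = 18; L_s = 5.4·19 = 102.6 mm
δ_solid = L₀ − L_s = 218 − 102.6 = 115.4 mm

115 mm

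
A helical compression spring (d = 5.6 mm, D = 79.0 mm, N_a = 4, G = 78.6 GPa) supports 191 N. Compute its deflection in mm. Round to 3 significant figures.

k = Gd⁴/(8D³N_a) = (78.6×10³)(5.6⁴)/(8·79.0³·4) = 4.8994 N/mm
δ = F/k = 191 / 4.8994 = 38.984 mm

39.0 mm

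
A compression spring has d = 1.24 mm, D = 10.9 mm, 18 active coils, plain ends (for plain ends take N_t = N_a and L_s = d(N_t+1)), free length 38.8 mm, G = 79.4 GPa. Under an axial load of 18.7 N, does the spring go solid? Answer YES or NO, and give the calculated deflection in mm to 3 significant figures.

YES, δ = 18.6 mm

k = Gd⁴/(8D³N_a) = (79.4×10³)(1.24⁴)/(8·10.9³·18) = 1.0066 N/mm
N_t = 18; L_s = 1.24·19 = 23.56 mm; δ_solid = L₀ − L_s = 38.8 − 23.56 = 15.24 mm
δ = F/k = 18.7/1.0066 = 18.577 mm
δ ≥ δ_solid → spring goes solid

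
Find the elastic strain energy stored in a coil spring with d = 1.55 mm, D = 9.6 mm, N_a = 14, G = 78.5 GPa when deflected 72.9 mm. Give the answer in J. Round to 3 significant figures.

12.2 J

k = Gd⁴/(8D³N_a) = (78.5×10³)(1.55⁴)/(8·9.6³·14) = 4.5726 N/mm
U = ½kδ² = 0.5 × 4.5726 × 72.9² = 12150 N·mm = 12.15 J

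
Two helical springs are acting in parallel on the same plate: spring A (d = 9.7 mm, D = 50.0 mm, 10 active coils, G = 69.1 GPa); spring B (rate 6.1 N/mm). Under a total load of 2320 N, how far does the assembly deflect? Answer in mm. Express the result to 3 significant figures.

k_A = Gd⁴/(8D³N_a) = (69.1×10³)(9.7⁴)/(8·50.0³·10) = 61.174 N/mm
Parallel: k_eq = 61.174 + 6.1 = 67.274 N/mm
δ = F/k_eq = 2320/67.274 = 34.486 mm

34.5 mm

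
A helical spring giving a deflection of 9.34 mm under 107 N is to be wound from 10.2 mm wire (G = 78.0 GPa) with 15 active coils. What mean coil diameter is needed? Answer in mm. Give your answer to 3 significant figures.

85.0 mm

Required rate k = F/δ = 107/9.34 = 11.456 N/mm
D = (Gd⁴/(8N_a·k))^(1/3) = (78.0×10³·10.2⁴/(8·15·11.456))^(1/3)
  = (614154)^(1/3) = 85.0013 mm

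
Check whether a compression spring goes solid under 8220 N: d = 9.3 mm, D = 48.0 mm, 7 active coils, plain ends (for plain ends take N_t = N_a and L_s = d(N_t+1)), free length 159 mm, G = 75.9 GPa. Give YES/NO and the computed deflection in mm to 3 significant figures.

YES, δ = 89.7 mm

k = Gd⁴/(8D³N_a) = (75.9×10³)(9.3⁴)/(8·48.0³·7) = 91.677 N/mm
N_t = 7; L_s = 9.3·8 = 74.4 mm; δ_solid = L₀ − L_s = 159 − 74.4 = 84.6 mm
δ = F/k = 8220/91.677 = 89.662 mm
δ ≥ δ_solid → spring goes solid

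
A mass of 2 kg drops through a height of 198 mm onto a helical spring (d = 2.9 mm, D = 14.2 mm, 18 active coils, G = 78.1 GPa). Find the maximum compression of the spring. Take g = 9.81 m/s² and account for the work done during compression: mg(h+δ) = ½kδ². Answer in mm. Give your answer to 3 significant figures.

k = Gd⁴/(8D³N_a) = (78.1×10³)(2.9⁴)/(8·14.2³·18) = 13.397 N/mm
W = mg = 2 × 9.81 = 19.62 N
½kδ² − Wδ − Wh = 0 → δ = (W + √(W² + 2kWh))/k
δ = (19.62 + √(384.94 + 104090))/13.397 = (19.62 + 323.23)/13.397 = 25.591 mm

25.6 mm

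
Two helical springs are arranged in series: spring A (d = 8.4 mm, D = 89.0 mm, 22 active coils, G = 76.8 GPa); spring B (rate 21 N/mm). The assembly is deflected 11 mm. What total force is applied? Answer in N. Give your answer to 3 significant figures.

29.6 N

k_A = Gd⁴/(8D³N_a) = (76.8×10³)(8.4⁴)/(8·89.0³·22) = 3.0817 N/mm
Series: 1/k_eq = 1/3.0817 + 1/21 = 0.37211; k_eq = 2.6874 N/mm
F = k_eq·δ = 2.6874·11 = 29.561 N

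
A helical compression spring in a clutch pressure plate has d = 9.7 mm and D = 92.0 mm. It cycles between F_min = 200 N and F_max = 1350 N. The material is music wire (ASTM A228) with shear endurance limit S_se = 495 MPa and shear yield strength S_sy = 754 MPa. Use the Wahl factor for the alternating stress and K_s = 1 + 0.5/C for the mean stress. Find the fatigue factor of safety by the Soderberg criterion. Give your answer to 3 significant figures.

C = D/d = 92.0/9.7 = 9.4845; K_W = (4C−1)/(4C−4)+0.615/C = 1.1532; K_s = 1+0.5/C = 1.0527
F_a = (F_max−F_min)/2 = 575 N; F_m = (F_max+F_min)/2 = 775 N
τ_a = K_W·8F_aD/(πd³) = 1.1532 × 147.6 = 170.22 MPa
τ_m = K_s·8F_mD/(πd³) = 1.0527 × 198.94 = 209.42 MPa
Soderberg: 1/n_f = τ_a/S_se + τ_m/S_sy = 170.22/495 + 209.42/754 = 0.34387 + 0.27775 = 0.62162
n_f = 1/0.62162 = 1.609

1.61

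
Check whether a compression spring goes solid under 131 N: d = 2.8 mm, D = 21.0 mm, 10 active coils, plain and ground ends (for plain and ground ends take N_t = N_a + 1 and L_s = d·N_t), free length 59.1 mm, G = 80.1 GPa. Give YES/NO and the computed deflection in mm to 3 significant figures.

k = Gd⁴/(8D³N_a) = (80.1×10³)(2.8⁴)/(8·21.0³·10) = 6.6453 N/mm
N_t = 11; L_s = 2.8·11 = 30.8 mm; δ_solid = L₀ − L_s = 59.1 − 30.8 = 28.3 mm
δ = F/k = 131/6.6453 = 19.713 mm
δ < δ_solid → spring does not go solid

NO, δ = 19.7 mm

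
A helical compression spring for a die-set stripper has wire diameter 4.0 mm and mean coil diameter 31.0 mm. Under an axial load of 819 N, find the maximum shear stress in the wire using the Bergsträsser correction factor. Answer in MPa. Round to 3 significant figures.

Spring index C = D/d = 31.0/4.0 = 7.7500
K_B = (4C+2)/(4C−3) = 33.000/28.000 = 1.1786
τ₀ = 8FD/(πd³) = 8·819·31.0/(π·4.0³) = 203112/201.06 = 1010.2 MPa
τ_max = K·τ₀ = 1.1786 × 1010.2 = 1190.6 MPa

1190 MPa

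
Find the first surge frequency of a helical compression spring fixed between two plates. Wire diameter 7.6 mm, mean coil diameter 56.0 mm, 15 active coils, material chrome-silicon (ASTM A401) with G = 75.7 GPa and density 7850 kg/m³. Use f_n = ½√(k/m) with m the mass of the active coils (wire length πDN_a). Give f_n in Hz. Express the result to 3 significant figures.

k = Gd⁴/(8D³N_a) = (75.7×10³)(7.6⁴)/(8·56.0³·15) = 11.984 N/mm = 11984 N/m
Wire length L = πDN_a = π·56.0·15 = 2638.9 mm
m = ρ·(πd²/4)·L = 7850 × 45.365×10⁻⁶ m² × 2.6389 m = 0.93976 kg
f_n = ½√(k/m) = 0.5·√(11984/0.93976) = 0.5·√(12752) = 56.463 Hz

56.5 Hz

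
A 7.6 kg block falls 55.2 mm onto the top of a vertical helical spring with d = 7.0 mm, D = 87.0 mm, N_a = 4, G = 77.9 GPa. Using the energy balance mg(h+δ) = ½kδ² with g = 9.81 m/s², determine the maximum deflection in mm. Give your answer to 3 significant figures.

40.0 mm

k = Gd⁴/(8D³N_a) = (77.9×10³)(7.0⁴)/(8·87.0³·4) = 8.8761 N/mm
W = mg = 7.6 × 9.81 = 74.556 N
½kδ² − Wδ − Wh = 0 → δ = (W + √(W² + 2kWh))/k
δ = (74.556 + √(5558.6 + 73059))/8.8761 = (74.556 + 280.39)/8.8761 = 39.989 mm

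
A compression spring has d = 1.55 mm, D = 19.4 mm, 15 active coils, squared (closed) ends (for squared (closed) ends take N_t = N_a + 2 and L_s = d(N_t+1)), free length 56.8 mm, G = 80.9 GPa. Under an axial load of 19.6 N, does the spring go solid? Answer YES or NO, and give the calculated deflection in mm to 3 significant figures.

k = Gd⁴/(8D³N_a) = (80.9×10³)(1.55⁴)/(8·19.4³·15) = 0.53295 N/mm
N_t = 17; L_s = 1.55·18 = 27.9 mm; δ_solid = L₀ − L_s = 56.8 − 27.9 = 28.9 mm
δ = F/k = 19.6/0.53295 = 36.776 mm
δ ≥ δ_solid → spring goes solid

YES, δ = 36.8 mm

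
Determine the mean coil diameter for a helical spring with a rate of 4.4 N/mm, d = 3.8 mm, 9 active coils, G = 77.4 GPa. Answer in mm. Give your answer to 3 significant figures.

D = (Gd⁴/(8N_a·k))^(1/3) = (77.4×10³·3.8⁴/(8·9·4.4))^(1/3)
  = (50943.7)^(1/3) = 37.0706 mm

37.1 mm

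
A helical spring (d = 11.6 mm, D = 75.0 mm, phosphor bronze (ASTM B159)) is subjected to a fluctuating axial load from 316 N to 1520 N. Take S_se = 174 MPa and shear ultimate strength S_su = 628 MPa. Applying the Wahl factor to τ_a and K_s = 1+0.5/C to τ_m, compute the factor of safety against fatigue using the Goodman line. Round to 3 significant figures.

1.40

C = D/d = 75.0/11.6 = 6.4655; K_W = (4C−1)/(4C−4)+0.615/C = 1.2323; K_s = 1+0.5/C = 1.0773
F_a = (F_max−F_min)/2 = 602 N; F_m = (F_max+F_min)/2 = 918 N
τ_a = K_W·8F_aD/(πd³) = 1.2323 × 73.659 = 90.773 MPa
τ_m = K_s·8F_mD/(πd³) = 1.0773 × 112.32 = 121.01 MPa
Goodman: 1/n_f = τ_a/S_se + τ_m/S_su = 90.773/174 + 121.01/628 = 0.52168 + 0.19269 = 0.71437
n_f = 1/0.71437 = 1.4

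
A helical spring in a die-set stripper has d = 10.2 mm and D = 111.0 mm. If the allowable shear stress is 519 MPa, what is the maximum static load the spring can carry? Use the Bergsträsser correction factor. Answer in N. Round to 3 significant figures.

1730 N

C = D/d = 111.0/10.2 = 10.8824
K_B = (4C+2)/(4C−3) = 45.529/40.529 = 1.1234
τ_max = K·8FD/(πd³) → F_max = τ_allow·πd³/(8DK)
F_max = 519·π·10.2³/(8·111.0·1.1234) = 1.7303e+06/997.55 = 1734.5 N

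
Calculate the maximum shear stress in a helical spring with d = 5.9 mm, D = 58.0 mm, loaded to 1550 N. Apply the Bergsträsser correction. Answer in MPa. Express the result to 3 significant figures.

1270 MPa

Spring index C = D/d = 58.0/5.9 = 9.8305
K_B = (4C+2)/(4C−3) = 41.322/36.322 = 1.1377
τ₀ = 8FD/(πd³) = 8·1550·58.0/(π·5.9³) = 719200/645.22 = 1114.7 MPa
τ_max = K·τ₀ = 1.1377 × 1114.7 = 1268.1 MPa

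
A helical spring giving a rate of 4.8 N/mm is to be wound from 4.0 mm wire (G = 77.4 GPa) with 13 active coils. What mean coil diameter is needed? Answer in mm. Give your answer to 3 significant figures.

34.1 mm

D = (Gd⁴/(8N_a·k))^(1/3) = (77.4×10³·4.0⁴/(8·13·4.8))^(1/3)
  = (39692.3)^(1/3) = 34.1116 mm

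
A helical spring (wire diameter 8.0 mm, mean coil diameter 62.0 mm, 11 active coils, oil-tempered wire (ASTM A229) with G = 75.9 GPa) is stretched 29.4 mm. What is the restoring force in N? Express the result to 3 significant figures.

k = Gd⁴/(8D³N_a) = (75.9×10³)(8.0⁴)/(8·62.0³·11) = 14.823 N/mm
F = k·δ = 14.823 × 29.4 = 435.8 N

436 N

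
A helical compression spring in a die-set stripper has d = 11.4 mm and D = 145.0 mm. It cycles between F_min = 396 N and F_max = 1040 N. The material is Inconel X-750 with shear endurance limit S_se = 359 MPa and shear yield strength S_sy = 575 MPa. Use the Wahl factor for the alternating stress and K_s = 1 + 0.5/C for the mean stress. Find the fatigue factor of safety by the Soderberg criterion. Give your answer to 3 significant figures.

1.75

C = D/d = 145.0/11.4 = 12.7193; K_W = (4C−1)/(4C−4)+0.615/C = 1.1123; K_s = 1+0.5/C = 1.0393
F_a = (F_max−F_min)/2 = 322 N; F_m = (F_max+F_min)/2 = 718 N
τ_a = K_W·8F_aD/(πd³) = 1.1123 × 80.251 = 89.267 MPa
τ_m = K_s·8F_mD/(πd³) = 1.0393 × 178.94 = 185.98 MPa
Soderberg: 1/n_f = τ_a/S_se + τ_m/S_sy = 89.267/359 + 185.98/575 = 0.24865 + 0.32344 = 0.5721
n_f = 1/0.5721 = 1.748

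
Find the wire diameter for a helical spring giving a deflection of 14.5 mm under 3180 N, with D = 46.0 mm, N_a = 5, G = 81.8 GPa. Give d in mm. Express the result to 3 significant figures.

Required rate k = F/δ = 3180/14.5 = 219.31 N/mm
d = (8D³N_a·k / G)^(1/4) = (8·46.0³·5·219.31 / (81.8×10³))^0.25
  = (10439)^0.25 = 10.1079 mm

10.1 mm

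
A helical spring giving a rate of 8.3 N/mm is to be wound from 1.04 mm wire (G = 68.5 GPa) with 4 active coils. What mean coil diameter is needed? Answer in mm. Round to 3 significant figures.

6.71 mm

D = (Gd⁴/(8N_a·k))^(1/3) = (68.5×10³·1.04⁴/(8·4·8.3))^(1/3)
  = (301.714)^(1/3) = 6.7071 mm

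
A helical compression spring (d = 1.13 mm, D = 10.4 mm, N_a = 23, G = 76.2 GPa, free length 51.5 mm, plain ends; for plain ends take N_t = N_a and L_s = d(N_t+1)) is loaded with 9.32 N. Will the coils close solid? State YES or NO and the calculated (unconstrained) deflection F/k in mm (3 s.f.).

NO, δ = 15.5 mm

k = Gd⁴/(8D³N_a) = (76.2×10³)(1.13⁴)/(8·10.4³·23) = 0.60028 N/mm
N_t = 23; L_s = 1.13·24 = 27.12 mm; δ_solid = L₀ − L_s = 51.5 − 27.12 = 24.38 mm
δ = F/k = 9.32/0.60028 = 15.526 mm
δ < δ_solid → spring does not go solid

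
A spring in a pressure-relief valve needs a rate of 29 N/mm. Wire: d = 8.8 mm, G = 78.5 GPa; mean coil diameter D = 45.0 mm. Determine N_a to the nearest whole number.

N_a = Gd⁴/(8D³k) = (78.5×10³ × 8.8⁴)/(8 × 45.0³ × 29)
    = 4.70761e+08 / 2.1141e+07 = 22.27 → 22 coils

22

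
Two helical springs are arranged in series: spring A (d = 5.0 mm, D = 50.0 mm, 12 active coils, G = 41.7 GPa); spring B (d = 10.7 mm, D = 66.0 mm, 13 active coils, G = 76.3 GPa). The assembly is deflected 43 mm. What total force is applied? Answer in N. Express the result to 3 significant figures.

k_A = Gd⁴/(8D³N_a) = (41.7×10³)(5.0⁴)/(8·50.0³·12) = 2.1719 N/mm
k_B = Gd⁴/(8D³N_a) = (76.3×10³)(10.7⁴)/(8·66.0³·13) = 33.45 N/mm
Series: 1/k_eq = 1/2.1719 + 1/33.45 = 0.49033; k_eq = 2.0395 N/mm
F = k_eq·δ = 2.0395·43 = 87.697 N

87.7 N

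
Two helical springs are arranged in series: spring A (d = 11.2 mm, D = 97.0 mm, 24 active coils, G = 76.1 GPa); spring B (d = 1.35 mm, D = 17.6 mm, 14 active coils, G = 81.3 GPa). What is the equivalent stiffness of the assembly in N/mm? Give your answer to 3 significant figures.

0.415 N/mm

k_A = Gd⁴/(8D³N_a) = (76.1×10³)(11.2⁴)/(8·97.0³·24) = 6.8335 N/mm
k_B = Gd⁴/(8D³N_a) = (81.3×10³)(1.35⁴)/(8·17.6³·14) = 0.44225 N/mm
Series: 1/k_eq = 1/6.8335 + 1/0.44225 = 2.4075; k_eq = 0.41537 N/mm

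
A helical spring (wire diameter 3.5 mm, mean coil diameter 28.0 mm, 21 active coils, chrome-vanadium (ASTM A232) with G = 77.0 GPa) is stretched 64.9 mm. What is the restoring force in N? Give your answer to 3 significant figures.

203 N

k = Gd⁴/(8D³N_a) = (77.0×10³)(3.5⁴)/(8·28.0³·21) = 3.1331 N/mm
F = k·δ = 3.1331 × 64.9 = 203.34 N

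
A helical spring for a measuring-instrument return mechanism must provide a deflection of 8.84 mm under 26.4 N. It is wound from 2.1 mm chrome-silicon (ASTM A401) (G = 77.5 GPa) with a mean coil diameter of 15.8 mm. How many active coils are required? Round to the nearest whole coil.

16

Required rate k = F/δ = 26.4/8.84 = 2.9864 N/mm
N_a = Gd⁴/(8D³k) = (77.5×10³ × 2.1⁴)/(8 × 15.8³ × 2.9864)
    = 1.50723e+06 / 94235.1 = 15.99 → 16 coils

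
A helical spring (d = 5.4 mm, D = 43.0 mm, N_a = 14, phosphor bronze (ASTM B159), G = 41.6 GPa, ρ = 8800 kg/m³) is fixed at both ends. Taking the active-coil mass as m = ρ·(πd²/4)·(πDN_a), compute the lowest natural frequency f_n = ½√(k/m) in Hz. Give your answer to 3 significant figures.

51.0 Hz

k = Gd⁴/(8D³N_a) = (41.6×10³)(5.4⁴)/(8·43.0³·14) = 3.9723 N/mm = 3972.3 N/m
Wire length L = πDN_a = π·43.0·14 = 1891.2 mm
m = ρ·(πd²/4)·L = 8800 × 22.902×10⁻⁶ m² × 1.8912 m = 0.38116 kg
f_n = ½√(k/m) = 0.5·√(3972.3/0.38116) = 0.5·√(10422) = 51.043 Hz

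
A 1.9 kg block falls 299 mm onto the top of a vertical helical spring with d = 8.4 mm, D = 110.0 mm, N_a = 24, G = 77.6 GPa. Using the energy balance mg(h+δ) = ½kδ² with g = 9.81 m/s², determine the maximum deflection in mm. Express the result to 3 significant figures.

99.1 mm

k = Gd⁴/(8D³N_a) = (77.6×10³)(8.4⁴)/(8·110.0³·24) = 1.5118 N/mm
W = mg = 1.9 × 9.81 = 18.639 N
½kδ² − Wδ − Wh = 0 → δ = (W + √(W² + 2kWh))/k
δ = (18.639 + √(347.41 + 16850.9))/1.5118 = (18.639 + 131.14)/1.5118 = 99.074 mm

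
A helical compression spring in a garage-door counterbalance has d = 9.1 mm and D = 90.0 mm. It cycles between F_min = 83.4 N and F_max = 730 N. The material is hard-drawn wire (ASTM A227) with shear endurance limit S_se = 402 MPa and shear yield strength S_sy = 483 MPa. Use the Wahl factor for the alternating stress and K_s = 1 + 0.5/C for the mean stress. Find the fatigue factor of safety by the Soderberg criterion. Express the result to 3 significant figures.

C = D/d = 90.0/9.1 = 9.8901; K_W = (4C−1)/(4C−4)+0.615/C = 1.1465; K_s = 1+0.5/C = 1.0506
F_a = (F_max−F_min)/2 = 323.3 N; F_m = (F_max+F_min)/2 = 406.7 N
τ_a = K_W·8F_aD/(πd³) = 1.1465 × 98.325 = 112.73 MPa
τ_m = K_s·8F_mD/(πd³) = 1.0506 × 123.69 = 129.94 MPa
Soderberg: 1/n_f = τ_a/S_se + τ_m/S_sy = 112.73/402 + 129.94/483 = 0.28043 + 0.26903 = 0.54947
n_f = 1/0.54947 = 1.82

1.82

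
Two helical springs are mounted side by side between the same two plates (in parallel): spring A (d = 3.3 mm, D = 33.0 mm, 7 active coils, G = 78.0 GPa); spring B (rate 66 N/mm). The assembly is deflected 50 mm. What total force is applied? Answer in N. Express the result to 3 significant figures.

3530 N

k_A = Gd⁴/(8D³N_a) = (78.0×10³)(3.3⁴)/(8·33.0³·7) = 4.5964 N/mm
Parallel: k_eq = 4.5964 + 66 = 70.596 N/mm
F = k_eq·δ = 70.596·50 = 3529.8 N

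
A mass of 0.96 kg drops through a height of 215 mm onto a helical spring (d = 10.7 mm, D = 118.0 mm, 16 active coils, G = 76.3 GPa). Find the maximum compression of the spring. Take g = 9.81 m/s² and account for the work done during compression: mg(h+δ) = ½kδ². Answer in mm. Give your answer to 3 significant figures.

31.2 mm

k = Gd⁴/(8D³N_a) = (76.3×10³)(10.7⁴)/(8·118.0³·16) = 4.7556 N/mm
W = mg = 0.96 × 9.81 = 9.4176 N
½kδ² − Wδ − Wh = 0 → δ = (W + √(W² + 2kWh))/k
δ = (9.4176 + √(88.691 + 19258.1))/4.7556 = (9.4176 + 139.09)/4.7556 = 31.229 mm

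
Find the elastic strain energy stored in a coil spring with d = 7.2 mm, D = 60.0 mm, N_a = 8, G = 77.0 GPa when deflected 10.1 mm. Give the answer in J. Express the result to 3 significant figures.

k = Gd⁴/(8D³N_a) = (77.0×10³)(7.2⁴)/(8·60.0³·8) = 14.969 N/mm
U = ½kδ² = 0.5 × 14.969 × 10.1² = 763.48 N·mm = 0.76348 J

0.763 J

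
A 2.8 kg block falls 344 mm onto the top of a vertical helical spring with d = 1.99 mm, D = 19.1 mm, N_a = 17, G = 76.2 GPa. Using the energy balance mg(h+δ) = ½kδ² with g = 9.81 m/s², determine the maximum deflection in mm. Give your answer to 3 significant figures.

146 mm

k = Gd⁴/(8D³N_a) = (76.2×10³)(1.99⁴)/(8·19.1³·17) = 1.261 N/mm
W = mg = 2.8 × 9.81 = 27.468 N
½kδ² − Wδ − Wh = 0 → δ = (W + √(W² + 2kWh))/k
δ = (27.468 + √(754.49 + 23831.1))/1.261 = (27.468 + 156.8)/1.261 = 146.12 mm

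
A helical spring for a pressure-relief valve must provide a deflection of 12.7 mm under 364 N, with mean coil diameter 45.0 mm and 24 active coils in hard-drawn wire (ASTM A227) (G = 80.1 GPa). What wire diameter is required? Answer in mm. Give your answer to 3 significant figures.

8.90 mm

Required rate k = F/δ = 364/12.7 = 28.661 N/mm
d = (8D³N_a·k / G)^(1/4) = (8·45.0³·24·28.661 / (80.1×10³))^0.25
  = (6260.4)^0.25 = 8.8951 mm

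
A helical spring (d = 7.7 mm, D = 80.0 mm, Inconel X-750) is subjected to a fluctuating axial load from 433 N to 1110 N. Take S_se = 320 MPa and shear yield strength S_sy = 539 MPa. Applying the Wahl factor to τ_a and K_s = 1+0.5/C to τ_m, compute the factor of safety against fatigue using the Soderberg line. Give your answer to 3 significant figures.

C = D/d = 80.0/7.7 = 10.3896; K_W = (4C−1)/(4C−4)+0.615/C = 1.1391; K_s = 1+0.5/C = 1.0481
F_a = (F_max−F_min)/2 = 338.5 N; F_m = (F_max+F_min)/2 = 771.5 N
τ_a = K_W·8F_aD/(πd³) = 1.1391 × 151.05 = 172.05 MPa
τ_m = K_s·8F_mD/(πd³) = 1.0481 × 344.27 = 360.83 MPa
Soderberg: 1/n_f = τ_a/S_se + τ_m/S_sy = 172.05/320 + 360.83/539 = 0.53767 + 0.66945 = 1.2071
n_f = 1/1.2071 = 0.8284

0.828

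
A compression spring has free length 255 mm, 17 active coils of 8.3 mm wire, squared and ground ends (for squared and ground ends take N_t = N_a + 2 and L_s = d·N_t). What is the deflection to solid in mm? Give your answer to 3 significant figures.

97.3 mm

N_t = 19; L_s = 8.3·19 = 157.7 mm
δ_solid = L₀ − L_s = 255 − 157.7 = 97.3 mm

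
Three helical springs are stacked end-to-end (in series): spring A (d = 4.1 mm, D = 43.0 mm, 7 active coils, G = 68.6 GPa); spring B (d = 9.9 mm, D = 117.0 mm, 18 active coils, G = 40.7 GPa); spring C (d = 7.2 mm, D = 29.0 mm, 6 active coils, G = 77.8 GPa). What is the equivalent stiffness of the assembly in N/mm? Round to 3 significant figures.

1.21 N/mm

k_A = Gd⁴/(8D³N_a) = (68.6×10³)(4.1⁴)/(8·43.0³·7) = 4.3538 N/mm
k_B = Gd⁴/(8D³N_a) = (40.7×10³)(9.9⁴)/(8·117.0³·18) = 1.6952 N/mm
k_C = Gd⁴/(8D³N_a) = (77.8×10³)(7.2⁴)/(8·29.0³·6) = 178.6 N/mm
Series: 1/k_eq = 1/4.3538 + 1/1.6952 + 1/178.6 = 0.82519; k_eq = 1.2118 N/mm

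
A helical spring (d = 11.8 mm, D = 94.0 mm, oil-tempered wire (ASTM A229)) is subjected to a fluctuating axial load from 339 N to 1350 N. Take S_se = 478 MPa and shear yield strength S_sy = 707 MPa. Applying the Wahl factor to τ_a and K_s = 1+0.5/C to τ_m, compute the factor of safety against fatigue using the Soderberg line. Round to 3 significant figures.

2.72

C = D/d = 94.0/11.8 = 7.9661; K_W = (4C−1)/(4C−4)+0.615/C = 1.1849; K_s = 1+0.5/C = 1.0628
F_a = (F_max−F_min)/2 = 505.5 N; F_m = (F_max+F_min)/2 = 844.5 N
τ_a = K_W·8F_aD/(πd³) = 1.1849 × 73.645 = 87.259 MPa
τ_m = K_s·8F_mD/(πd³) = 1.0628 × 123.03 = 130.76 MPa
Soderberg: 1/n_f = τ_a/S_se + τ_m/S_sy = 87.259/478 + 130.76/707 = 0.18255 + 0.18494 = 0.36749
n_f = 1/0.36749 = 2.721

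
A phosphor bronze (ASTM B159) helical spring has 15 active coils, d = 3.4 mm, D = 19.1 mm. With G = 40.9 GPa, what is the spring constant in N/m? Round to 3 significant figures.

k = Gd⁴/(8D³N_a) = (40.9×10³ × 3.4⁴) / (8 × 19.1³ × 15)
  = 5.46561e+06 / 836145 = 6.5367 N/mm = 6536.7 N/m

6540 N/m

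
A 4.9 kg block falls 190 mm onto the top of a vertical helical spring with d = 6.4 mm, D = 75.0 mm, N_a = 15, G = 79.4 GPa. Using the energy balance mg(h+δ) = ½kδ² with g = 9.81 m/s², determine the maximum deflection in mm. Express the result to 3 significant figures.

k = Gd⁴/(8D³N_a) = (79.4×10³)(6.4⁴)/(8·75.0³·15) = 2.6313 N/mm
W = mg = 4.9 × 9.81 = 48.069 N
½kδ² − Wδ − Wh = 0 → δ = (W + √(W² + 2kWh))/k
δ = (48.069 + √(2310.6 + 48064.5))/2.6313 = (48.069 + 224.44)/2.6313 = 103.56 mm

104 mm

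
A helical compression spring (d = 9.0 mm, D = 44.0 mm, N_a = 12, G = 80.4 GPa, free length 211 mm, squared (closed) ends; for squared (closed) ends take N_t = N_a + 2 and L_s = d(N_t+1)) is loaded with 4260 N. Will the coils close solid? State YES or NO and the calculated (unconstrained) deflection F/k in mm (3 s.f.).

NO, δ = 66.0 mm

k = Gd⁴/(8D³N_a) = (80.4×10³)(9.0⁴)/(8·44.0³·12) = 64.506 N/mm
N_t = 14; L_s = 9.0·15 = 135 mm; δ_solid = L₀ − L_s = 211 − 135 = 76 mm
δ = F/k = 4260/64.506 = 66.041 mm
δ < δ_solid → spring does not go solid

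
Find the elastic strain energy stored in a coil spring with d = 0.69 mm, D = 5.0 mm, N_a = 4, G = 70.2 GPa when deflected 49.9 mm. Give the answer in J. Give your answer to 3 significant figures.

4.95 J

k = Gd⁴/(8D³N_a) = (70.2×10³)(0.69⁴)/(8·5.0³·4) = 3.9781 N/mm
U = ½kδ² = 0.5 × 3.9781 × 49.9² = 4952.7 N·mm = 4.9527 J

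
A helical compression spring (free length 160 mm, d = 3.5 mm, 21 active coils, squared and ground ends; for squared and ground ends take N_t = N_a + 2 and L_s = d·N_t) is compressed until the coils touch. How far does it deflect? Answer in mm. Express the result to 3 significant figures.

79.5 mm

N_t = 23; L_s = 3.5·23 = 80.5 mm
δ_solid = L₀ − L_s = 160 − 80.5 = 79.5 mm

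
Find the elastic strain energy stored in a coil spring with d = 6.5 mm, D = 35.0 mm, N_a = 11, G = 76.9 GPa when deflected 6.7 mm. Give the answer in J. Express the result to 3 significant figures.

0.817 J

k = Gd⁴/(8D³N_a) = (76.9×10³)(6.5⁴)/(8·35.0³·11) = 36.383 N/mm
U = ½kδ² = 0.5 × 36.383 × 6.7² = 816.61 N·mm = 0.81661 J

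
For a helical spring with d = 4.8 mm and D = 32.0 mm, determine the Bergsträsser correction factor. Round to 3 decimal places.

C = D/d = 32.0/4.8 = 6.6667
K_B = (4C+2)/(4C−3) = 28.667/23.667 = 1.2113

1.211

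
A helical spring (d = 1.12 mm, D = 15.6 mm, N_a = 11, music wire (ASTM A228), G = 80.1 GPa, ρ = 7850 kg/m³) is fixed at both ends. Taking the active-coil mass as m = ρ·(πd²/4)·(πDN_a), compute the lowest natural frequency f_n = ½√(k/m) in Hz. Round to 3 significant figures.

150 Hz

k = Gd⁴/(8D³N_a) = (80.1×10³)(1.12⁴)/(8·15.6³·11) = 0.37727 N/mm = 377.27 N/m
Wire length L = πDN_a = π·15.6·11 = 539.1 mm
m = ρ·(πd²/4)·L = 7850 × 0.9852×10⁻⁶ m² × 0.5391 m = 0.0041693 kg
f_n = ½√(k/m) = 0.5·√(377.27/0.0041693) = 0.5·√(90487) = 150.41 Hz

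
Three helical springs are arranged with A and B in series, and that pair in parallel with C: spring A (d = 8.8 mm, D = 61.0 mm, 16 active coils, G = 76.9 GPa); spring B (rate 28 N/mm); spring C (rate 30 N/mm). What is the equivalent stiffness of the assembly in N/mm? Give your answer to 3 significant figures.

40.1 N/mm

k_A = Gd⁴/(8D³N_a) = (76.9×10³)(8.8⁴)/(8·61.0³·16) = 15.873 N/mm
Springs A,B series: k_AB = 1/(1/15.873+1/28) = 10.13 N/mm; parallel with C: k_eq = 10.13+30 = 40.13 N/mm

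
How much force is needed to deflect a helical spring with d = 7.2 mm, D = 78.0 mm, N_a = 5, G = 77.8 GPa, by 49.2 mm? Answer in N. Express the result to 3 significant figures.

k = Gd⁴/(8D³N_a) = (77.8×10³)(7.2⁴)/(8·78.0³·5) = 11.015 N/mm
F = k·δ = 11.015 × 49.2 = 541.91 N

542 N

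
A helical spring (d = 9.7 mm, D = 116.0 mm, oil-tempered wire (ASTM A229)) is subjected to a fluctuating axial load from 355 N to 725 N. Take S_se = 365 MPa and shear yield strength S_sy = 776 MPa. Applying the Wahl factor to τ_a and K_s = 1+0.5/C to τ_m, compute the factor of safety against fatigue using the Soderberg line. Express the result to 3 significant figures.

2.39

C = D/d = 116.0/9.7 = 11.9588; K_W = (4C−1)/(4C−4)+0.615/C = 1.1199; K_s = 1+0.5/C = 1.0418
F_a = (F_max−F_min)/2 = 185 N; F_m = (F_max+F_min)/2 = 540 N
τ_a = K_W·8F_aD/(πd³) = 1.1199 × 59.876 = 67.053 MPa
τ_m = K_s·8F_mD/(πd³) = 1.0418 × 174.77 = 182.08 MPa
Soderberg: 1/n_f = τ_a/S_se + τ_m/S_sy = 67.053/365 + 182.08/776 = 0.18371 + 0.23464 = 0.41835
n_f = 1/0.41835 = 2.39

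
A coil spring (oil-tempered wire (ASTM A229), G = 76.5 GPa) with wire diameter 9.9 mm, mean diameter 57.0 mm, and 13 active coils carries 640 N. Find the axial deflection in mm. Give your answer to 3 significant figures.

k = Gd⁴/(8D³N_a) = (76.5×10³)(9.9⁴)/(8·57.0³·13) = 38.154 N/mm
δ = F/k = 640 / 38.154 = 16.774 mm

16.8 mm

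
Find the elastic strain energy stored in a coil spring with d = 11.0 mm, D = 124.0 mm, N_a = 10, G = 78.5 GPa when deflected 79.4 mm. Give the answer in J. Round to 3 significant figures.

k = Gd⁴/(8D³N_a) = (78.5×10³)(11.0⁴)/(8·124.0³·10) = 7.535 N/mm
U = ½kδ² = 0.5 × 7.535 × 79.4² = 23752 N·mm = 23.752 J

23.8 J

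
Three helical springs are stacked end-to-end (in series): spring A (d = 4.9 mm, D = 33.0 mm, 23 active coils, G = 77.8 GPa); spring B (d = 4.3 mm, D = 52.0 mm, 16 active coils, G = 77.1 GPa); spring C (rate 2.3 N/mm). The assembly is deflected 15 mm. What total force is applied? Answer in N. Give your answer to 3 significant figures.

11.9 N

k_A = Gd⁴/(8D³N_a) = (77.8×10³)(4.9⁴)/(8·33.0³·23) = 6.7827 N/mm
k_B = Gd⁴/(8D³N_a) = (77.1×10³)(4.3⁴)/(8·52.0³·16) = 1.4646 N/mm
Series: 1/k_eq = 1/6.7827 + 1/1.4646 + 1/2.3 = 1.265; k_eq = 0.79051 N/mm
F = k_eq·δ = 0.79051·15 = 11.858 N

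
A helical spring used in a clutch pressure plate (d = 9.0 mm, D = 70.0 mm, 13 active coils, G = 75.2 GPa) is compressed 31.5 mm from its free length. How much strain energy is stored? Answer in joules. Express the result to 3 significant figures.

k = Gd⁴/(8D³N_a) = (75.2×10³)(9.0⁴)/(8·70.0³·13) = 13.831 N/mm
U = ½kδ² = 0.5 × 13.831 × 31.5² = 6862 N·mm = 6.862 J

6.86 J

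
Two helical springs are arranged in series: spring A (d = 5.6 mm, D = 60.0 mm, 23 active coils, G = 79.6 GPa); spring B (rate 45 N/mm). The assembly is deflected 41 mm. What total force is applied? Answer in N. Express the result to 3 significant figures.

k_A = Gd⁴/(8D³N_a) = (79.6×10³)(5.6⁴)/(8·60.0³·23) = 1.9697 N/mm
Series: 1/k_eq = 1/1.9697 + 1/45 = 0.52992; k_eq = 1.8871 N/mm
F = k_eq·δ = 1.8871·41 = 77.37 N

77.4 N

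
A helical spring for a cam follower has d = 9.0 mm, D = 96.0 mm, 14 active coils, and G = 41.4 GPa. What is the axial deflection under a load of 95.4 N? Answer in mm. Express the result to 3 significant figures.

34.8 mm

k = Gd⁴/(8D³N_a) = (41.4×10³)(9.0⁴)/(8·96.0³·14) = 2.7412 N/mm
δ = F/k = 95.4 / 2.7412 = 34.802 mm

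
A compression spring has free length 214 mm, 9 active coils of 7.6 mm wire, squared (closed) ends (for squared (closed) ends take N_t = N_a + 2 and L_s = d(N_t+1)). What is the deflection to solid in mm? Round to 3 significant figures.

123 mm

N_t = 11; L_s = 7.6·12 = 91.2 mm
δ_solid = L₀ − L_s = 214 − 91.2 = 122.8 mm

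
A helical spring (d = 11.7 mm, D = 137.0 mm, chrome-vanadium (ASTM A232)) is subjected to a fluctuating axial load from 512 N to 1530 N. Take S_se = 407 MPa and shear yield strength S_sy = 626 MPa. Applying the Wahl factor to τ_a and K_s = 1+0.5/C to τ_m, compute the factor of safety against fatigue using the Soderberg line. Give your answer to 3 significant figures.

1.48

C = D/d = 137.0/11.7 = 11.7094; K_W = (4C−1)/(4C−4)+0.615/C = 1.1226; K_s = 1+0.5/C = 1.0427
F_a = (F_max−F_min)/2 = 509 N; F_m = (F_max+F_min)/2 = 1021 N
τ_a = K_W·8F_aD/(πd³) = 1.1226 × 110.87 = 124.46 MPa
τ_m = K_s·8F_mD/(πd³) = 1.0427 × 222.4 = 231.89 MPa
Soderberg: 1/n_f = τ_a/S_se + τ_m/S_sy = 124.46/407 + 231.89/626 = 0.30580 + 0.37044 = 0.67623
n_f = 1/0.67623 = 1.479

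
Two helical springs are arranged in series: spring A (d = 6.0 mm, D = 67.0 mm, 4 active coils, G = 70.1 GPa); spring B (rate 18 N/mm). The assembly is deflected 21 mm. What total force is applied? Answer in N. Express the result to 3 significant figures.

k_A = Gd⁴/(8D³N_a) = (70.1×10³)(6.0⁴)/(8·67.0³·4) = 9.4395 N/mm
Series: 1/k_eq = 1/9.4395 + 1/18 = 0.16149; k_eq = 6.1922 N/mm
F = k_eq·δ = 6.1922·21 = 130.04 N

130 N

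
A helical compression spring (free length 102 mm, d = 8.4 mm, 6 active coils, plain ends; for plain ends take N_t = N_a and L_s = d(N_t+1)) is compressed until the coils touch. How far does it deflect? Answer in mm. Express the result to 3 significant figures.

43.2 mm

N_t = 6; L_s = 8.4·7 = 58.8 mm
δ_solid = L₀ − L_s = 102 − 58.8 = 43.2 mm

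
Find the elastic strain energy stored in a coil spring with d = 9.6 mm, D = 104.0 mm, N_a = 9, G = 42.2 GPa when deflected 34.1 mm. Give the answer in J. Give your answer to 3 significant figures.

2.57 J

k = Gd⁴/(8D³N_a) = (42.2×10³)(9.6⁴)/(8·104.0³·9) = 4.4255 N/mm
U = ½kδ² = 0.5 × 4.4255 × 34.1² = 2573 N·mm = 2.573 J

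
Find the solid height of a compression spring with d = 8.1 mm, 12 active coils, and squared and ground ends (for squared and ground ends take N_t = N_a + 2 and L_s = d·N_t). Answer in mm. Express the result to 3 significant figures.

squared and ground ends: N_t = N_a + 2 = 12 + 2 = 14
L_s = d·N_t = 8.1 × 14 = 113.4 mm

113 mm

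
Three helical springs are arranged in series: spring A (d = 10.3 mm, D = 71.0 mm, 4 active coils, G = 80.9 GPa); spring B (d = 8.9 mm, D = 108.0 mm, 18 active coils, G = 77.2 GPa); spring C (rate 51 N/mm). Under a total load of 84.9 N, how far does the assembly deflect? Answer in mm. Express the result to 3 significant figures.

k_A = Gd⁴/(8D³N_a) = (80.9×10³)(10.3⁴)/(8·71.0³·4) = 79.501 N/mm
k_B = Gd⁴/(8D³N_a) = (77.2×10³)(8.9⁴)/(8·108.0³·18) = 2.6702 N/mm
Series: 1/k_eq = 1/79.501 + 1/2.6702 + 1/51 = 0.40669; k_eq = 2.4589 N/mm
δ = F/k_eq = 84.9/2.4589 = 34.528 mm

34.5 mm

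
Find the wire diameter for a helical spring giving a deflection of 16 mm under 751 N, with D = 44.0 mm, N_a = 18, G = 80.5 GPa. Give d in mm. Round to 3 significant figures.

Required rate k = F/δ = 751/16 = 46.938 N/mm
d = (8D³N_a·k / G)^(1/4) = (8·44.0³·18·46.938 / (80.5×10³))^0.25
  = (7152.3)^0.25 = 9.1963 mm

9.20 mm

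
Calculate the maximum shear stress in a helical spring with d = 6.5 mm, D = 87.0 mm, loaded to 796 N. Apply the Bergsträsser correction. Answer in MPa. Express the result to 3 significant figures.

706 MPa

Spring index C = D/d = 87.0/6.5 = 13.3846
K_B = (4C+2)/(4C−3) = 55.538/50.538 = 1.0989
τ₀ = 8FD/(πd³) = 8·796·87.0/(π·6.5³) = 554016/862.76 = 642.14 MPa
τ_max = K·τ₀ = 1.0989 × 642.14 = 705.67 MPa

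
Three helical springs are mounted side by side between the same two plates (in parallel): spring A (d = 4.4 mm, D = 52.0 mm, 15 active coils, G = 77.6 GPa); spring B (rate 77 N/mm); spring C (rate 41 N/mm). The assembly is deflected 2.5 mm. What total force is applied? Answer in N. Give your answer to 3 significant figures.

299 N

k_A = Gd⁴/(8D³N_a) = (77.6×10³)(4.4⁴)/(8·52.0³·15) = 1.7238 N/mm
Parallel: k_eq = 1.7238 + 77 + 41 = 119.72 N/mm
F = k_eq·δ = 119.72·2.5 = 299.31 N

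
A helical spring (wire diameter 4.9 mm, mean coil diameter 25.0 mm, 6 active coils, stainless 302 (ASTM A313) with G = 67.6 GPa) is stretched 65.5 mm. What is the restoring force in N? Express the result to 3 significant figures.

3400 N

k = Gd⁴/(8D³N_a) = (67.6×10³)(4.9⁴)/(8·25.0³·6) = 51.96 N/mm
F = k·δ = 51.96 × 65.5 = 3403.4 N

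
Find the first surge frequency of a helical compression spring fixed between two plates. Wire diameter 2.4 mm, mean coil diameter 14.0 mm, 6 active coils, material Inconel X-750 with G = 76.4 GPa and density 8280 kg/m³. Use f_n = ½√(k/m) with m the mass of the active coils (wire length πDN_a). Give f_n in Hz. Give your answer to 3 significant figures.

k = Gd⁴/(8D³N_a) = (76.4×10³)(2.4⁴)/(8·14.0³·6) = 19.245 N/mm = 19245 N/m
Wire length L = πDN_a = π·14.0·6 = 263.89 mm
m = ρ·(πd²/4)·L = 8280 × 4.5239×10⁻⁶ m² × 0.26389 m = 0.0098849 kg
f_n = ½√(k/m) = 0.5·√(19245/0.0098849) = 0.5·√(1.9469e+06) = 697.65 Hz

698 Hz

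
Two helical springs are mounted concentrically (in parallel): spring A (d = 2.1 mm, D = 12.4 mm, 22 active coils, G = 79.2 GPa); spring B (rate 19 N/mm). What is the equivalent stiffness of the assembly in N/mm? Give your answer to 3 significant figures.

k_A = Gd⁴/(8D³N_a) = (79.2×10³)(2.1⁴)/(8·12.4³·22) = 4.5901 N/mm
Parallel: k_eq = 4.5901 + 19 = 23.59 N/mm

23.6 N/mm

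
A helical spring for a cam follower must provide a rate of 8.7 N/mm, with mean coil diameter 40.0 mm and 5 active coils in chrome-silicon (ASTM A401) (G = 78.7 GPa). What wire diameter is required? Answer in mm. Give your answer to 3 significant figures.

4.10 mm

d = (8D³N_a·k / G)^(1/4) = (8·40.0³·5·8.7 / (78.7×10³))^0.25
  = (283)^0.25 = 4.1015 mm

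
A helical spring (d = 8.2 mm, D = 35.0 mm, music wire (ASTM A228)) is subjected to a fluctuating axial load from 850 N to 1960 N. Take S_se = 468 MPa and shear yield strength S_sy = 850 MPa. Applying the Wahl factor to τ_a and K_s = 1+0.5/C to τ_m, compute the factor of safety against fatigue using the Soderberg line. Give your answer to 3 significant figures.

1.78

C = D/d = 35.0/8.2 = 4.2683; K_W = (4C−1)/(4C−4)+0.615/C = 1.3736; K_s = 1+0.5/C = 1.1171
F_a = (F_max−F_min)/2 = 555 N; F_m = (F_max+F_min)/2 = 1405 N
τ_a = K_W·8F_aD/(πd³) = 1.3736 × 89.714 = 123.23 MPa
τ_m = K_s·8F_mD/(πd³) = 1.1171 × 227.11 = 253.72 MPa
Soderberg: 1/n_f = τ_a/S_se + τ_m/S_sy = 123.23/468 + 253.72/850 = 0.26331 + 0.29849 = 0.5618
n_f = 1/0.5618 = 1.78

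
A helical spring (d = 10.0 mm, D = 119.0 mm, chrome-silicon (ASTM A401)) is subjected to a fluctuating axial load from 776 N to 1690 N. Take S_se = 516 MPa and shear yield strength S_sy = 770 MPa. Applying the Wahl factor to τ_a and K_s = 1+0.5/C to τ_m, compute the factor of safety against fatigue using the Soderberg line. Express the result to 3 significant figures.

1.24

C = D/d = 119.0/10.0 = 11.9000; K_W = (4C−1)/(4C−4)+0.615/C = 1.1205; K_s = 1+0.5/C = 1.0420
F_a = (F_max−F_min)/2 = 457 N; F_m = (F_max+F_min)/2 = 1233 N
τ_a = K_W·8F_aD/(πd³) = 1.1205 × 138.49 = 155.17 MPa
τ_m = K_s·8F_mD/(πd³) = 1.0420 × 373.64 = 389.34 MPa
Soderberg: 1/n_f = τ_a/S_se + τ_m/S_sy = 155.17/516 + 389.34/770 = 0.30072 + 0.50563 = 0.80635
n_f = 1/0.80635 = 1.24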